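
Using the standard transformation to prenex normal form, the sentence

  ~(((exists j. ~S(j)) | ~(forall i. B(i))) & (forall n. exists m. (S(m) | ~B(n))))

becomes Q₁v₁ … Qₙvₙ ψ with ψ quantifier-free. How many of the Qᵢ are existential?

Move each ¬ inward, flipping quantifiers it crosses:
  (forall j. S(j)) & (forall i. B(i)) | (exists n. forall m. (~S(m) & B(n)))
Pull the quantifiers to the front (each side's bound variable is not free in the other side):
  forall j. forall i. exists n. forall m. (S(j) & B(i) | ~S(m) & B(n))
The prefix is forall j forall i exists n forall m: 3 universal, 1 existential.

1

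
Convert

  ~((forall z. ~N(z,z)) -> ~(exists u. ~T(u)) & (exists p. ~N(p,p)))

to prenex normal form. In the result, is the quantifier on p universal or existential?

Eliminate → and ↔ using ¬ and ∨.
  ~(~(forall z. ~N(z,z)) | ~(exists u. ~T(u)) & (exists p. ~N(p,p)))
Move each ¬ inward, flipping quantifiers it crosses:
  (forall z. ~N(z,z)) & ((exists u. ~T(u)) | (forall p. N(p,p)))
All bound variables are already distinct, so no renaming is needed.
Finally move all quantifiers to the prefix:
  forall z. exists u. forall p. (~N(z,z) & (~T(u) | N(p,p)))
The quantifier exists p sits under an odd number of negations (counting the antecedent side of each →), so it flips to forall p.

universal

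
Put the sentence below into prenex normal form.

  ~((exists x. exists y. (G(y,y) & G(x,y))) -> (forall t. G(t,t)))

exists x. exists y. exists t. (G(y,y) & G(x,y) & ~G(t,t))

Rewrite implications/biconditionals: A → B as ¬A ∨ B.
  ~(~(exists x. exists y. (G(y,y) & G(x,y))) | (forall t. G(t,t)))
Move each ¬ inward, flipping quantifiers it crosses:
  (exists x. exists y. (G(y,y) & G(x,y))) & (exists t. ~G(t,t))
Extract every quantifier outward, since the variables are now distinct and don't occur free across branches:
  exists x. exists y. exists t. (G(y,y) & G(x,y) & ~G(t,t))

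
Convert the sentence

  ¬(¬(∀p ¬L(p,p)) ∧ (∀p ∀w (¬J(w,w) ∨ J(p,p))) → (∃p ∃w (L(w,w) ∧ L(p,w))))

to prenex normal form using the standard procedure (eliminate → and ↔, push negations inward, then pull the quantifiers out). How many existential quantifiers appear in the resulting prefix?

1

First replace A → B with ¬A ∨ B.
  ¬(¬(¬(∀p ¬L(p,p)) ∧ (∀p ∀w (¬J(w,w) ∨ J(p,p)))) ∨ (∃p ∃w (L(w,w) ∧ L(p,w))))
Drive negations inward (¬∀x A ≡ ∃x ¬A, ¬∃x A ≡ ∀x ¬A, De Morgan for ∧/∨):
  (∃p L(p,p)) ∧ (∀p ∀w (¬J(w,w) ∨ J(p,p))) ∧ (∀p ∀w (¬L(w,w) ∨ ¬L(p,w)))
Standardize variables apart so no two quantifiers bind the same name: p↦t, p↦u, w↦c.
  (∃p L(p,p)) ∧ (∀t ∀w (¬J(w,w) ∨ J(t,t))) ∧ (∀u ∀c (¬L(c,c) ∨ ¬L(u,c)))
Pull the quantifiers to the front (each side's bound variable is not free in the other side):
  ∃p ∀t ∀w ∀u ∀c (L(p,p) ∧ (¬J(w,w) ∨ J(t,t)) ∧ (¬L(c,c) ∨ ¬L(u,c)))
The prefix is ∃p ∀t ∀w ∀u ∀c: 4 universal, 1 existential.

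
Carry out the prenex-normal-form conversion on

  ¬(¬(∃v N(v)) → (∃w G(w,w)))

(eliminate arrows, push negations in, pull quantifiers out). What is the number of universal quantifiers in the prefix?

2

Eliminate → and ↔ using ¬ and ∨.
  ¬(¬¬(∃v N(v)) ∨ (∃w G(w,w)))
Push ¬ through the quantifiers and connectives to reach negation normal form:
  (∀v ¬N(v)) ∧ (∀w ¬G(w,w))
All bound variables are already distinct, so no renaming is needed.
Finally move all quantifiers to the prefix:
  ∀v ∀w (¬N(v) ∧ ¬G(w,w))
The prefix is ∀v ∀w: 2 universal, 0 existential.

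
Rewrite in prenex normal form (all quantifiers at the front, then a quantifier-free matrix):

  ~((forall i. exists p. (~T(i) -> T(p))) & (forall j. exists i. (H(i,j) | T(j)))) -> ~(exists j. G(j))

Eliminate → and ↔ using ¬ and ∨.
  ~~((forall i. exists p. (~~T(i) | T(p))) & (forall j. exists i. (H(i,j) | T(j)))) | ~(exists j. G(j))
Drive negations inward (¬∀x A ≡ ∃x ¬A, ¬∃x A ≡ ∀x ¬A, De Morgan for ∧/∨):
  (forall i. exists p. (T(i) | T(p))) & (forall j. exists i. (H(i,j) | T(j))) | (forall j. ~G(j))
Standardize variables apart so no two quantifiers bind the same name: i↦u1, j↦x1.
  (forall i. exists p. (T(i) | T(p))) & (forall j. exists u1. (H(u1,j) | T(j))) | (forall x1. ~G(x1))
Pull the quantifiers to the front (each side's bound variable is not free in the other side):
  forall i. exists p. forall j. exists u1. forall x1. ((T(i) | T(p)) & (H(u1,j) | T(j)) | ~G(x1))

forall i. exists p. forall j. exists u1. forall x1. ((T(i) | T(p)) & (H(u1,j) | T(j)) | ~G(x1))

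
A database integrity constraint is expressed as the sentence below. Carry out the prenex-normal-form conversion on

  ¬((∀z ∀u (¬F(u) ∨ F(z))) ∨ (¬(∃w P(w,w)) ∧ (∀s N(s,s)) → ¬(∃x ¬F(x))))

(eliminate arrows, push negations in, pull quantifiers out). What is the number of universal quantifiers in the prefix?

2

Eliminate → and ↔ using ¬ and ∨.
  ¬((∀z ∀u (¬F(u) ∨ F(z))) ∨ ¬(¬(∃w P(w,w)) ∧ (∀s N(s,s))) ∨ ¬(∃x ¬F(x)))
Push ¬ through the quantifiers and connectives to reach negation normal form:
  (∃z ∃u (F(u) ∧ ¬F(z))) ∧ (∀w ¬P(w,w)) ∧ (∀s N(s,s)) ∧ (∃x ¬F(x))
Pull the quantifiers to the front (each side's bound variable is not free in the other side):
  ∃z ∃u ∀w ∀s ∃x (F(u) ∧ ¬F(z) ∧ ¬P(w,w) ∧ N(s,s) ∧ ¬F(x))
The prefix is ∃z ∃u ∀w ∀s ∃x: 2 universal, 3 existential.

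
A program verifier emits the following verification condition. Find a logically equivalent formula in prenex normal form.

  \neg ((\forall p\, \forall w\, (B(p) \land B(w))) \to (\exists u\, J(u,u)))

\forall p\, \forall w\, \forall u\, (B(p) \land B(w) \land \neg J(u,u))

Rewrite implications/biconditionals: A → B as ¬A ∨ B.
  \neg (\neg (\forall p\, \forall w\, (B(p) \land B(w))) \lor (\exists u\, J(u,u)))
Move each ¬ inward, flipping quantifiers it crosses:
  (\forall p\, \forall w\, (B(p) \land B(w))) \land (\forall u\, \neg J(u,u))
All bound variables are already distinct, so no renaming is needed.
Finally move all quantifiers to the prefix:
  \forall p\, \forall w\, \forall u\, (B(p) \land B(w) \land \neg J(u,u))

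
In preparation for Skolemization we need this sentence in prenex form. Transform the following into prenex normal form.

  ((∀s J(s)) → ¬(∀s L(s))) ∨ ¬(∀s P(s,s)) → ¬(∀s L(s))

Rewrite implications/biconditionals: A → B as ¬A ∨ B.
  ¬(¬(∀s J(s)) ∨ ¬(∀s L(s)) ∨ ¬(∀s P(s,s))) ∨ ¬(∀s L(s))
Move each ¬ inward, flipping quantifiers it crosses:
  (∀s J(s)) ∧ (∀s L(s)) ∧ (∀s P(s,s)) ∨ (∃s ¬L(s))
Rename bound variables to avoid capture: s↦u, s↦z, s↦w.
  (∀s J(s)) ∧ (∀u L(u)) ∧ (∀z P(z,z)) ∨ (∃w ¬L(w))
Finally move all quantifiers to the prefix:
  ∀s ∀u ∀z ∃w (J(s) ∧ L(u) ∧ P(z,z) ∨ ¬L(w))

∀s ∀u ∀z ∃w (J(s) ∧ L(u) ∧ P(z,z) ∨ ¬L(w))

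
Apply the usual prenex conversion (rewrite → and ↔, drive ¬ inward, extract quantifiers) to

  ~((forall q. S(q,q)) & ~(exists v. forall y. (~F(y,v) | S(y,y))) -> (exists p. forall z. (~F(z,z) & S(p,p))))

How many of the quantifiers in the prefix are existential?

First replace A → B with ¬A ∨ B.
  ~(~((forall q. S(q,q)) & ~(exists v. forall y. (~F(y,v) | S(y,y)))) | (exists p. forall z. (~F(z,z) & S(p,p))))
Move each ¬ inward, flipping quantifiers it crosses:
  (forall q. S(q,q)) & (forall v. exists y. (F(y,v) & ~S(y,y))) & (forall p. exists z. (F(z,z) | ~S(p,p)))
All bound variables are already distinct, so no renaming is needed.
Pull the quantifiers to the front (each side's bound variable is not free in the other side):
  forall q. forall v. exists y. forall p. exists z. (S(q,q) & F(y,v) & ~S(y,y) & (F(z,z) | ~S(p,p)))
The prefix is forall q forall v exists y forall p exists z: 3 universal, 2 existential.

2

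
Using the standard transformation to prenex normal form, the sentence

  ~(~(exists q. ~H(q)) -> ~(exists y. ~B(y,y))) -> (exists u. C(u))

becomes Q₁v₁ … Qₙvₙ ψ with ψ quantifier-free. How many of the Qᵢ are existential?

2

Rewrite implications/biconditionals: A → B as ¬A ∨ B.
  ~~(~~(exists q. ~H(q)) | ~(exists y. ~B(y,y))) | (exists u. C(u))
Drive negations inward (¬∀x A ≡ ∃x ¬A, ¬∃x A ≡ ∀x ¬A, De Morgan for ∧/∨):
  (exists q. ~H(q)) | (forall y. B(y,y)) | (exists u. C(u))
All bound variables are already distinct, so no renaming is needed.
Pull the quantifiers to the front (each side's bound variable is not free in the other side):
  exists q. forall y. exists u. (~H(q) | B(y,y) | C(u))
The prefix is exists q forall y exists u: 1 universal, 2 existential.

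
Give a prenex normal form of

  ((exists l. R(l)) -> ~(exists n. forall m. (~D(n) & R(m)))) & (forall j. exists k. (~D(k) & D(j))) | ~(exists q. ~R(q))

forall l. forall n. exists m. forall j. exists k. forall q. ((~R(l) | D(n) | ~R(m)) & ~D(k) & D(j) | R(q))

First replace A → B with ¬A ∨ B.
  (~(exists l. R(l)) | ~(exists n. forall m. (~D(n) & R(m)))) & (forall j. exists k. (~D(k) & D(j))) | ~(exists q. ~R(q))
Move each ¬ inward, flipping quantifiers it crosses:
  ((forall l. ~R(l)) | (forall n. exists m. (D(n) | ~R(m)))) & (forall j. exists k. (~D(k) & D(j))) | (forall q. R(q))
Extract every quantifier outward, since the variables are now distinct and don't occur free across branches:
  forall l. forall n. exists m. forall j. exists k. forall q. ((~R(l) | D(n) | ~R(m)) & ~D(k) & D(j) | R(q))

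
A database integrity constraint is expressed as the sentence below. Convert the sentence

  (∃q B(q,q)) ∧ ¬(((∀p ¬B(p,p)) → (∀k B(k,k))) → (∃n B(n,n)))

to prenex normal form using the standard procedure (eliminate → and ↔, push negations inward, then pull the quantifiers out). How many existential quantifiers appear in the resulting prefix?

Eliminate → and ↔ using ¬ and ∨.
  (∃q B(q,q)) ∧ ¬(¬(¬(∀p ¬B(p,p)) ∨ (∀k B(k,k))) ∨ (∃n B(n,n)))
Move each ¬ inward, flipping quantifiers it crosses:
  (∃q B(q,q)) ∧ ((∃p B(p,p)) ∨ (∀k B(k,k))) ∧ (∀n ¬B(n,n))
All bound variables are already distinct, so no renaming is needed.
Finally move all quantifiers to the prefix:
  ∃q ∃p ∀k ∀n (B(q,q) ∧ (B(p,p) ∨ B(k,k)) ∧ ¬B(n,n))
The prefix is ∃q ∃p ∀k ∀n: 2 universal, 2 existential.

2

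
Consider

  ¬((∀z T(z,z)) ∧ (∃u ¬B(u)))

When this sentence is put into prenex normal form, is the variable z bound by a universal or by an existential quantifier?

Push ¬ through the quantifiers and connectives to reach negation normal form:
  (∃z ¬T(z,z)) ∨ (∀u B(u))
All bound variables are already distinct, so no renaming is needed.
Finally move all quantifiers to the prefix:
  ∃z ∀u (¬T(z,z) ∨ B(u))
The quantifier ∀z sits under an odd number of negations, so it flips to ∃z.

existential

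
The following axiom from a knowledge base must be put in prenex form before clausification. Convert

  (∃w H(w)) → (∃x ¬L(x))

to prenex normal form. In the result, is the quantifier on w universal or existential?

First replace A → B with ¬A ∨ B.
  ¬(∃w H(w)) ∨ (∃x ¬L(x))
Push ¬ through the quantifiers and connectives to reach negation normal form:
  (∀w ¬H(w)) ∨ (∃x ¬L(x))
Finally move all quantifiers to the prefix:
  ∀w ∃x (¬H(w) ∨ ¬L(x))
The quantifier ∃w sits under an odd number of negations (counting the antecedent side of each →), so it flips to ∀w.

universal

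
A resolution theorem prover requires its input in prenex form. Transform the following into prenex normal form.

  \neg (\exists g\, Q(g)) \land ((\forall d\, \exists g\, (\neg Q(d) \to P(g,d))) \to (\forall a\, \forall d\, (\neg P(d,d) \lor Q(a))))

\forall g\, \exists d\, \forall t\, \forall a\, \forall q\, (\neg Q(g) \land (\neg Q(d) \land \neg P(t,d) \lor \neg P(q,q) \lor Q(a)))

First replace A → B with ¬A ∨ B.
  \neg (\exists g\, Q(g)) \land (\neg (\forall d\, \exists g\, (\neg \neg Q(d) \lor P(g,d))) \lor (\forall a\, \forall d\, (\neg P(d,d) \lor Q(a))))
Drive negations inward (¬∀x A ≡ ∃x ¬A, ¬∃x A ≡ ∀x ¬A, De Morgan for ∧/∨):
  (\forall g\, \neg Q(g)) \land ((\exists d\, \forall g\, (\neg Q(d) \land \neg P(g,d))) \lor (\forall a\, \forall d\, (\neg P(d,d) \lor Q(a))))
Give each quantifier a distinct variable: g↦t, d↦q.
  (\forall g\, \neg Q(g)) \land ((\exists d\, \forall t\, (\neg Q(d) \land \neg P(t,d))) \lor (\forall a\, \forall q\, (\neg P(q,q) \lor Q(a))))
Extract every quantifier outward, since the variables are now distinct and don't occur free across branches:
  \forall g\, \exists d\, \forall t\, \forall a\, \forall q\, (\neg Q(g) \land (\neg Q(d) \land \neg P(t,d) \lor \neg P(q,q) \lor Q(a)))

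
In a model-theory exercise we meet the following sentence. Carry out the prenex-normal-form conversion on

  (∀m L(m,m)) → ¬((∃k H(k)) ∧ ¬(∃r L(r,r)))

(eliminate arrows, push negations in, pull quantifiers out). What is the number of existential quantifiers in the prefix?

2

First replace A → B with ¬A ∨ B.
  ¬(∀m L(m,m)) ∨ ¬((∃k H(k)) ∧ ¬(∃r L(r,r)))
Push ¬ through the quantifiers and connectives to reach negation normal form:
  (∃m ¬L(m,m)) ∨ (∀k ¬H(k)) ∨ (∃r L(r,r))
Finally move all quantifiers to the prefix:
  ∃m ∀k ∃r (¬L(m,m) ∨ ¬H(k) ∨ L(r,r))
The prefix is ∃m ∀k ∃r: 1 universal, 2 existential.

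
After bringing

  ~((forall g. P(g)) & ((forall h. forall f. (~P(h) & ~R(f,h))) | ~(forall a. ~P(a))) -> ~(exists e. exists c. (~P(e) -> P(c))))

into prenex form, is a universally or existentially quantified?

First replace A → B with ¬A ∨ B.
  ~(~((forall g. P(g)) & ((forall h. forall f. (~P(h) & ~R(f,h))) | ~(forall a. ~P(a)))) | ~(exists e. exists c. (~~P(e) | P(c))))
Push ¬ through the quantifiers and connectives to reach negation normal form:
  (forall g. P(g)) & ((forall h. forall f. (~P(h) & ~R(f,h))) | (exists a. P(a))) & (exists e. exists c. (P(e) | P(c)))
All bound variables are already distinct, so no renaming is needed.
Pull the quantifiers to the front (each side's bound variable is not free in the other side):
  forall g. forall h. forall f. exists a. exists e. exists c. (P(g) & (~P(h) & ~R(f,h) | P(a)) & (P(e) | P(c)))
The quantifier forall a sits under an odd number of negations (counting the antecedent side of each →), so it flips to exists a.

existential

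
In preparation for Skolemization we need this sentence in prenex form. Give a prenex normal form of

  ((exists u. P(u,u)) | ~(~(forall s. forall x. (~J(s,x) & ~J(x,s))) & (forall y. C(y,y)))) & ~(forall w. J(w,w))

Drive negations inward (¬∀x A ≡ ∃x ¬A, ¬∃x A ≡ ∀x ¬A, De Morgan for ∧/∨):
  ((exists u. P(u,u)) | (forall s. forall x. (~J(s,x) & ~J(x,s))) | (exists y. ~C(y,y))) & (exists w. ~J(w,w))
All bound variables are already distinct, so no renaming is needed.
Finally move all quantifiers to the prefix:
  exists u. forall s. forall x. exists y. exists w. ((P(u,u) | ~J(s,x) & ~J(x,s) | ~C(y,y)) & ~J(w,w))

exists u. forall s. forall x. exists y. exists w. ((P(u,u) | ~J(s,x) & ~J(x,s) | ~C(y,y)) & ~J(w,w))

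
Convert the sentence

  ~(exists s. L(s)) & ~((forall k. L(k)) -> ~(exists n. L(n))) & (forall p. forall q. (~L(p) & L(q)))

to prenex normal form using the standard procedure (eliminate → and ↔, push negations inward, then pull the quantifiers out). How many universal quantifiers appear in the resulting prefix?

4

Rewrite implications/biconditionals: A → B as ¬A ∨ B.
  ~(exists s. L(s)) & ~(~(forall k. L(k)) | ~(exists n. L(n))) & (forall p. forall q. (~L(p) & L(q)))
Push ¬ through the quantifiers and connectives to reach negation normal form:
  (forall s. ~L(s)) & (forall k. L(k)) & (exists n. L(n)) & (forall p. forall q. (~L(p) & L(q)))
All bound variables are already distinct, so no renaming is needed.
Finally move all quantifiers to the prefix:
  forall s. forall k. exists n. forall p. forall q. (~L(s) & L(k) & L(n) & ~L(p) & L(q))
The prefix is forall s forall k exists n forall p forall q: 4 universal, 1 existential.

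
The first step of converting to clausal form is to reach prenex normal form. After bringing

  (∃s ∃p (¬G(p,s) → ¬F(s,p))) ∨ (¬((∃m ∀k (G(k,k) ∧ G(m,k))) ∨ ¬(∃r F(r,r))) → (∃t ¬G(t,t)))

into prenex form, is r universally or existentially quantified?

universal

Eliminate → and ↔ using ¬ and ∨.
  (∃s ∃p (¬¬G(p,s) ∨ ¬F(s,p))) ∨ ¬¬((∃m ∀k (G(k,k) ∧ G(m,k))) ∨ ¬(∃r F(r,r))) ∨ (∃t ¬G(t,t))
Move each ¬ inward, flipping quantifiers it crosses:
  (∃s ∃p (G(p,s) ∨ ¬F(s,p))) ∨ (∃m ∀k (G(k,k) ∧ G(m,k))) ∨ (∀r ¬F(r,r)) ∨ (∃t ¬G(t,t))
All bound variables are already distinct, so no renaming is needed.
Extract every quantifier outward, since the variables are now distinct and don't occur free across branches:
  ∃s ∃p ∃m ∀k ∀r ∃t (G(p,s) ∨ ¬F(s,p) ∨ G(k,k) ∧ G(m,k) ∨ ¬F(r,r) ∨ ¬G(t,t))
The quantifier ∃r sits under an odd number of negations (counting the antecedent side of each →), so it flips to ∀r.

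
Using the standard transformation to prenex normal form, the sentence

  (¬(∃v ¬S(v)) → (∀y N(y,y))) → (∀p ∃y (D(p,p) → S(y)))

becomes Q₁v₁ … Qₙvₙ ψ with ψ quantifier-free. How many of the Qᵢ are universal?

Rewrite implications/biconditionals: A → B as ¬A ∨ B.
  ¬(¬¬(∃v ¬S(v)) ∨ (∀y N(y,y))) ∨ (∀p ∃y (¬D(p,p) ∨ S(y)))
Push ¬ through the quantifiers and connectives to reach negation normal form:
  (∀v S(v)) ∧ (∃y ¬N(y,y)) ∨ (∀p ∃y (¬D(p,p) ∨ S(y)))
Standardize variables apart so no two quantifiers bind the same name: y↦r.
  (∀v S(v)) ∧ (∃y ¬N(y,y)) ∨ (∀p ∃r (¬D(p,p) ∨ S(r)))
Extract every quantifier outward, since the variables are now distinct and don't occur free across branches:
  ∀v ∃y ∀p ∃r (S(v) ∧ ¬N(y,y) ∨ ¬D(p,p) ∨ S(r))
The prefix is ∀v ∃y ∀p ∃r: 2 universal, 2 existential.

2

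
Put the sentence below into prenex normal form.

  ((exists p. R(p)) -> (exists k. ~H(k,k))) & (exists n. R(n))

forall p. exists k. exists n. ((~R(p) | ~H(k,k)) & R(n))

Rewrite implications/biconditionals: A → B as ¬A ∨ B.
  (~(exists p. R(p)) | (exists k. ~H(k,k))) & (exists n. R(n))
Drive negations inward (¬∀x A ≡ ∃x ¬A, ¬∃x A ≡ ∀x ¬A, De Morgan for ∧/∨):
  ((forall p. ~R(p)) | (exists k. ~H(k,k))) & (exists n. R(n))
All bound variables are already distinct, so no renaming is needed.
Pull the quantifiers to the front (each side's bound variable is not free in the other side):
  forall p. exists k. exists n. ((~R(p) | ~H(k,k)) & R(n))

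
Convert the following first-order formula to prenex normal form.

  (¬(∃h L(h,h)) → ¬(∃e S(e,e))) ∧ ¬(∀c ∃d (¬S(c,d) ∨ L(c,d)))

Rewrite implications/biconditionals: A → B as ¬A ∨ B.
  (¬¬(∃h L(h,h)) ∨ ¬(∃e S(e,e))) ∧ ¬(∀c ∃d (¬S(c,d) ∨ L(c,d)))
Drive negations inward (¬∀x A ≡ ∃x ¬A, ¬∃x A ≡ ∀x ¬A, De Morgan for ∧/∨):
  ((∃h L(h,h)) ∨ (∀e ¬S(e,e))) ∧ (∃c ∀d (S(c,d) ∧ ¬L(c,d)))
All bound variables are already distinct, so no renaming is needed.
Finally move all quantifiers to the prefix:
  ∃h ∀e ∃c ∀d ((L(h,h) ∨ ¬S(e,e)) ∧ S(c,d) ∧ ¬L(c,d))

∃h ∀e ∃c ∀d ((L(h,h) ∨ ¬S(e,e)) ∧ S(c,d) ∧ ¬L(c,d))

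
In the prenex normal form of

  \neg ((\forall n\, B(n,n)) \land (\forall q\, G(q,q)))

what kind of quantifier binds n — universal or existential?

Push ¬ through the quantifiers and connectives to reach negation normal form:
  (\exists n\, \neg B(n,n)) \lor (\exists q\, \neg G(q,q))
Extract every quantifier outward, since the variables are now distinct and don't occur free across branches:
  \exists n\, \exists q\, (\neg B(n,n) \lor \neg G(q,q))
The quantifier \forall n sits under an odd number of negations, so it flips to \exists n.

existential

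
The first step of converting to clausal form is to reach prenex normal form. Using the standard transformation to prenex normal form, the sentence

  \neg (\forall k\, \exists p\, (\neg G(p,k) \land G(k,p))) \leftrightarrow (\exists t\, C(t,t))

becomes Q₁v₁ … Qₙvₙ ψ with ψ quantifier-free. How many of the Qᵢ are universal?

First replace A → B with ¬A ∨ B; A ↔ B as (¬A ∨ B) ∧ (¬B ∨ A).
  (\neg \neg (\forall k\, \exists p\, (\neg G(p,k) \land G(k,p))) \lor (\exists t\, C(t,t))) \land (\neg (\exists t\, C(t,t)) \lor \neg (\forall k\, \exists p\, (\neg G(p,k) \land G(k,p))))
Move each ¬ inward, flipping quantifiers it crosses:
  ((\forall k\, \exists p\, (\neg G(p,k) \land G(k,p))) \lor (\exists t\, C(t,t))) \land ((\forall t\, \neg C(t,t)) \lor (\exists k\, \forall p\, (G(p,k) \lor \neg G(k,p))))
Standardize variables apart so no two quantifiers bind the same name: t↦w, k↦b, p↦s.
  ((\forall k\, \exists p\, (\neg G(p,k) \land G(k,p))) \lor (\exists t\, C(t,t))) \land ((\forall w\, \neg C(w,w)) \lor (\exists b\, \forall s\, (G(s,b) \lor \neg G(b,s))))
Finally move all quantifiers to the prefix:
  \forall k\, \exists p\, \exists t\, \forall w\, \exists b\, \forall s\, ((\neg G(p,k) \land G(k,p) \lor C(t,t)) \land (\neg C(w,w) \lor G(s,b) \lor \neg G(b,s)))
The prefix is \forall k \exists p \exists t \forall w \exists b \forall s: 3 universal, 3 existential.

3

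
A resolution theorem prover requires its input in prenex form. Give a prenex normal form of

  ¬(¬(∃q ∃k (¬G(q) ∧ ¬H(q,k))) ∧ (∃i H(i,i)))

Move each ¬ inward, flipping quantifiers it crosses:
  (∃q ∃k (¬G(q) ∧ ¬H(q,k))) ∨ (∀i ¬H(i,i))
Extract every quantifier outward, since the variables are now distinct and don't occur free across branches:
  ∃q ∃k ∀i (¬G(q) ∧ ¬H(q,k) ∨ ¬H(i,i))

∃q ∃k ∀i (¬G(q) ∧ ¬H(q,k) ∨ ¬H(i,i))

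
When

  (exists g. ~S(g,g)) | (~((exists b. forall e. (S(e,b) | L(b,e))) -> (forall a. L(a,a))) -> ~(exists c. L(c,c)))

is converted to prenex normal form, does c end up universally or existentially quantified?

universal

Eliminate → and ↔ using ¬ and ∨.
  (exists g. ~S(g,g)) | ~~(~(exists b. forall e. (S(e,b) | L(b,e))) | (forall a. L(a,a))) | ~(exists c. L(c,c))
Drive negations inward (¬∀x A ≡ ∃x ¬A, ¬∃x A ≡ ∀x ¬A, De Morgan for ∧/∨):
  (exists g. ~S(g,g)) | (forall b. exists e. (~S(e,b) & ~L(b,e))) | (forall a. L(a,a)) | (forall c. ~L(c,c))
Extract every quantifier outward, since the variables are now distinct and don't occur free across branches:
  exists g. forall b. exists e. forall a. forall c. (~S(g,g) | ~S(e,b) & ~L(b,e) | L(a,a) | ~L(c,c))
The quantifier exists c sits under an odd number of negations (counting the antecedent side of each →), so it flips to forall c.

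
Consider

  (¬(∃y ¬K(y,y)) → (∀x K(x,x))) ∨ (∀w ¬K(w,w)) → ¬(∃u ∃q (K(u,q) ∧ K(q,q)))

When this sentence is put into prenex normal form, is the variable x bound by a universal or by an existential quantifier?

existential

Rewrite implications/biconditionals: A → B as ¬A ∨ B.
  ¬(¬¬(∃y ¬K(y,y)) ∨ (∀x K(x,x)) ∨ (∀w ¬K(w,w))) ∨ ¬(∃u ∃q (K(u,q) ∧ K(q,q)))
Drive negations inward (¬∀x A ≡ ∃x ¬A, ¬∃x A ≡ ∀x ¬A, De Morgan for ∧/∨):
  (∀y K(y,y)) ∧ (∃x ¬K(x,x)) ∧ (∃w K(w,w)) ∨ (∀u ∀q (¬K(u,q) ∨ ¬K(q,q)))
All bound variables are already distinct, so no renaming is needed.
Pull the quantifiers to the front (each side's bound variable is not free in the other side):
  ∀y ∃x ∃w ∀u ∀q (K(y,y) ∧ ¬K(x,x) ∧ K(w,w) ∨ ¬K(u,q) ∨ ¬K(q,q))
The quantifier ∀x sits under an odd number of negations (counting the antecedent side of each →), so it flips to ∃x.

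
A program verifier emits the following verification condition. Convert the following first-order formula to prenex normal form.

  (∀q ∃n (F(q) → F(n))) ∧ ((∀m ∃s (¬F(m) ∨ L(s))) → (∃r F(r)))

∀q ∃n ∃m ∀s ∃r ((¬F(q) ∨ F(n)) ∧ (F(m) ∧ ¬L(s) ∨ F(r)))

Rewrite implications/biconditionals: A → B as ¬A ∨ B.
  (∀q ∃n (¬F(q) ∨ F(n))) ∧ (¬(∀m ∃s (¬F(m) ∨ L(s))) ∨ (∃r F(r)))
Move each ¬ inward, flipping quantifiers it crosses:
  (∀q ∃n (¬F(q) ∨ F(n))) ∧ ((∃m ∀s (F(m) ∧ ¬L(s))) ∨ (∃r F(r)))
Extract every quantifier outward, since the variables are now distinct and don't occur free across branches:
  ∀q ∃n ∃m ∀s ∃r ((¬F(q) ∨ F(n)) ∧ (F(m) ∧ ¬L(s) ∨ F(r)))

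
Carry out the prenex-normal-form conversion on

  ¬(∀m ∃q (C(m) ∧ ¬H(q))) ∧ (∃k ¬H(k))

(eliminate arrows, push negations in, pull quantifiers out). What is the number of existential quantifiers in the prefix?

2

Move each ¬ inward, flipping quantifiers it crosses:
  (∃m ∀q (¬C(m) ∨ H(q))) ∧ (∃k ¬H(k))
Pull the quantifiers to the front (each side's bound variable is not free in the other side):
  ∃m ∀q ∃k ((¬C(m) ∨ H(q)) ∧ ¬H(k))
The prefix is ∃m ∀q ∃k: 1 universal, 2 existential.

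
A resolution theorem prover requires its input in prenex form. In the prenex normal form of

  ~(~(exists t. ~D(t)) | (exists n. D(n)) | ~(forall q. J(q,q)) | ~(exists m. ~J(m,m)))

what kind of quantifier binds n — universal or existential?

Drive negations inward (¬∀x A ≡ ∃x ¬A, ¬∃x A ≡ ∀x ¬A, De Morgan for ∧/∨):
  (exists t. ~D(t)) & (forall n. ~D(n)) & (forall q. J(q,q)) & (exists m. ~J(m,m))
Finally move all quantifiers to the prefix:
  exists t. forall n. forall q. exists m. (~D(t) & ~D(n) & J(q,q) & ~J(m,m))
The quantifier exists n sits under an odd number of negations, so it flips to forall n.

universal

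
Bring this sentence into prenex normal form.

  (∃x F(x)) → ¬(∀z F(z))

∀x ∃z (¬F(x) ∨ ¬F(z))

First replace A → B with ¬A ∨ B.
  ¬(∃x F(x)) ∨ ¬(∀z F(z))
Push ¬ through the quantifiers and connectives to reach negation normal form:
  (∀x ¬F(x)) ∨ (∃z ¬F(z))
Extract every quantifier outward, since the variables are now distinct and don't occur free across branches:
  ∀x ∃z (¬F(x) ∨ ¬F(z))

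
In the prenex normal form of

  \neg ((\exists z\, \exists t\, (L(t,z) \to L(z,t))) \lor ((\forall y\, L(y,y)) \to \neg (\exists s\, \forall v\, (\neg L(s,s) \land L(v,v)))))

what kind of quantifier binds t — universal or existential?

Rewrite implications/biconditionals: A → B as ¬A ∨ B.
  \neg ((\exists z\, \exists t\, (\neg L(t,z) \lor L(z,t))) \lor \neg (\forall y\, L(y,y)) \lor \neg (\exists s\, \forall v\, (\neg L(s,s) \land L(v,v))))
Drive negations inward (¬∀x A ≡ ∃x ¬A, ¬∃x A ≡ ∀x ¬A, De Morgan for ∧/∨):
  (\forall z\, \forall t\, (L(t,z) \land \neg L(z,t))) \land (\forall y\, L(y,y)) \land (\exists s\, \forall v\, (\neg L(s,s) \land L(v,v)))
All bound variables are already distinct, so no renaming is needed.
Extract every quantifier outward, since the variables are now distinct and don't occur free across branches:
  \forall z\, \forall t\, \forall y\, \exists s\, \forall v\, (L(t,z) \land \neg L(z,t) \land L(y,y) \land \neg L(s,s) \land L(v,v))
The quantifier \exists t sits under an odd number of negations (counting the antecedent side of each →), so it flips to \forall t.

universal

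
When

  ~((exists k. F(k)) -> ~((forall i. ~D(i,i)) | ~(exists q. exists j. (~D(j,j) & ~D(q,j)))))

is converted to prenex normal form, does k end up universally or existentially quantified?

existential

Eliminate → and ↔ using ¬ and ∨.
  ~(~(exists k. F(k)) | ~((forall i. ~D(i,i)) | ~(exists q. exists j. (~D(j,j) & ~D(q,j)))))
Drive negations inward (¬∀x A ≡ ∃x ¬A, ¬∃x A ≡ ∀x ¬A, De Morgan for ∧/∨):
  (exists k. F(k)) & ((forall i. ~D(i,i)) | (forall q. forall j. (D(j,j) | D(q,j))))
Pull the quantifiers to the front (each side's bound variable is not free in the other side):
  exists k. forall i. forall q. forall j. (F(k) & (~D(i,i) | D(j,j) | D(q,j)))
The quantifier exists k sits under an even number of negations (counting the antecedent side of each →), so it remains existential.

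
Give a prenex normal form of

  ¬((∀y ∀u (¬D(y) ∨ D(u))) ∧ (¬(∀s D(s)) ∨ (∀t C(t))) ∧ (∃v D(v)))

Drive negations inward (¬∀x A ≡ ∃x ¬A, ¬∃x A ≡ ∀x ¬A, De Morgan for ∧/∨):
  (∃y ∃u (D(y) ∧ ¬D(u))) ∨ (∀s D(s)) ∧ (∃t ¬C(t)) ∨ (∀v ¬D(v))
All bound variables are already distinct, so no renaming is needed.
Extract every quantifier outward, since the variables are now distinct and don't occur free across branches:
  ∃y ∃u ∀s ∃t ∀v (D(y) ∧ ¬D(u) ∨ D(s) ∧ ¬C(t) ∨ ¬D(v))

∃y ∃u ∀s ∃t ∀v (D(y) ∧ ¬D(u) ∨ D(s) ∧ ¬C(t) ∨ ¬D(v))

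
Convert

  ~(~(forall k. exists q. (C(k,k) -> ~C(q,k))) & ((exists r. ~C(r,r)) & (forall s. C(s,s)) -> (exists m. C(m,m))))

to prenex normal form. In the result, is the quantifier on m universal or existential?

Rewrite implications/biconditionals: A → B as ¬A ∨ B.
  ~(~(forall k. exists q. (~C(k,k) | ~C(q,k))) & (~((exists r. ~C(r,r)) & (forall s. C(s,s))) | (exists m. C(m,m))))
Drive negations inward (¬∀x A ≡ ∃x ¬A, ¬∃x A ≡ ∀x ¬A, De Morgan for ∧/∨):
  (forall k. exists q. (~C(k,k) | ~C(q,k))) | (exists r. ~C(r,r)) & (forall s. C(s,s)) & (forall m. ~C(m,m))
Extract every quantifier outward, since the variables are now distinct and don't occur free across branches:
  forall k. exists q. exists r. forall s. forall m. (~C(k,k) | ~C(q,k) | ~C(r,r) & C(s,s) & ~C(m,m))
The quantifier exists m sits under an odd number of negations (counting the antecedent side of each →), so it flips to forall m.

universal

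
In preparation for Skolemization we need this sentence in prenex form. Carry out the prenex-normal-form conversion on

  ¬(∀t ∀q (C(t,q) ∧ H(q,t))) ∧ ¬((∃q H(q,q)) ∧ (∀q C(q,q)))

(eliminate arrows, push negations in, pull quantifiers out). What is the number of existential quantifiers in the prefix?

Move each ¬ inward, flipping quantifiers it crosses:
  (∃t ∃q (¬C(t,q) ∨ ¬H(q,t))) ∧ ((∀q ¬H(q,q)) ∨ (∃q ¬C(q,q)))
Standardize variables apart so no two quantifiers bind the same name: q↦z1, q↦a.
  (∃t ∃q (¬C(t,q) ∨ ¬H(q,t))) ∧ ((∀z1 ¬H(z1,z1)) ∨ (∃a ¬C(a,a)))
Extract every quantifier outward, since the variables are now distinct and don't occur free across branches:
  ∃t ∃q ∀z1 ∃a ((¬C(t,q) ∨ ¬H(q,t)) ∧ (¬H(z1,z1) ∨ ¬C(a,a)))
The prefix is ∃t ∃q ∀z1 ∃a: 1 universal, 3 existential.

3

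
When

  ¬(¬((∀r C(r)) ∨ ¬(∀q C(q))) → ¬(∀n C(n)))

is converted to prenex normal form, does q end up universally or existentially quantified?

universal

Eliminate → and ↔ using ¬ and ∨.
  ¬(¬¬((∀r C(r)) ∨ ¬(∀q C(q))) ∨ ¬(∀n C(n)))
Drive negations inward (¬∀x A ≡ ∃x ¬A, ¬∃x A ≡ ∀x ¬A, De Morgan for ∧/∨):
  (∃r ¬C(r)) ∧ (∀q C(q)) ∧ (∀n C(n))
All bound variables are already distinct, so no renaming is needed.
Finally move all quantifiers to the prefix:
  ∃r ∀q ∀n (¬C(r) ∧ C(q) ∧ C(n))
The quantifier ∀q sits under an even number of negations (counting the antecedent side of each →), so it remains universal.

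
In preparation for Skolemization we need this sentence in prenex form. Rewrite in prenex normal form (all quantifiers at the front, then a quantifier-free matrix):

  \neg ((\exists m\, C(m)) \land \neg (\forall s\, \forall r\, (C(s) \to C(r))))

Rewrite implications/biconditionals: A → B as ¬A ∨ B.
  \neg ((\exists m\, C(m)) \land \neg (\forall s\, \forall r\, (\neg C(s) \lor C(r))))
Drive negations inward (¬∀x A ≡ ∃x ¬A, ¬∃x A ≡ ∀x ¬A, De Morgan for ∧/∨):
  (\forall m\, \neg C(m)) \lor (\forall s\, \forall r\, (\neg C(s) \lor C(r)))
Extract every quantifier outward, since the variables are now distinct and don't occur free across branches:
  \forall m\, \forall s\, \forall r\, (\neg C(m) \lor \neg C(s) \lor C(r))

\forall m\, \forall s\, \forall r\, (\neg C(m) \lor \neg C(s) \lor C(r))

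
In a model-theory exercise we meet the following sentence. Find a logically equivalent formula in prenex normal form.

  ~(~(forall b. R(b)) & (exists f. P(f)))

Move each ¬ inward, flipping quantifiers it crosses:
  (forall b. R(b)) | (forall f. ~P(f))
Extract every quantifier outward, since the variables are now distinct and don't occur free across branches:
  forall b. forall f. (R(b) | ~P(f))

forall b. forall f. (R(b) | ~P(f))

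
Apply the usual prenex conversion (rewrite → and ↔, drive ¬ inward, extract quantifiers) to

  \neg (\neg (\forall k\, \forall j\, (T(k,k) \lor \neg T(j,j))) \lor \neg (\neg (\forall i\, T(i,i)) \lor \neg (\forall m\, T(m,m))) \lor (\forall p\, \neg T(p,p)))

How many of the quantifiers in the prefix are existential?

3

Drive negations inward (¬∀x A ≡ ∃x ¬A, ¬∃x A ≡ ∀x ¬A, De Morgan for ∧/∨):
  (\forall k\, \forall j\, (T(k,k) \lor \neg T(j,j))) \land ((\exists i\, \neg T(i,i)) \lor (\exists m\, \neg T(m,m))) \land (\exists p\, T(p,p))
All bound variables are already distinct, so no renaming is needed.
Extract every quantifier outward, since the variables are now distinct and don't occur free across branches:
  \forall k\, \forall j\, \exists i\, \exists m\, \exists p\, ((T(k,k) \lor \neg T(j,j)) \land (\neg T(i,i) \lor \neg T(m,m)) \land T(p,p))
The prefix is \forall k \forall j \exists i \exists m \exists p: 2 universal, 3 existential.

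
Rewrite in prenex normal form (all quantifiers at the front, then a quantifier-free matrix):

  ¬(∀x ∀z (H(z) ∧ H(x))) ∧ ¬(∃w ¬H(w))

∃x ∃z ∀w ((¬H(z) ∨ ¬H(x)) ∧ H(w))

Push ¬ through the quantifiers and connectives to reach negation normal form:
  (∃x ∃z (¬H(z) ∨ ¬H(x))) ∧ (∀w H(w))
Finally move all quantifiers to the prefix:
  ∃x ∃z ∀w ((¬H(z) ∨ ¬H(x)) ∧ H(w))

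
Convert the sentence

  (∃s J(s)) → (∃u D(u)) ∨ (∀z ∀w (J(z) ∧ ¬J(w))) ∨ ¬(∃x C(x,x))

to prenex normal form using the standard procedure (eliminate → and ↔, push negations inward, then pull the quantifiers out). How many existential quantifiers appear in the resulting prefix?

1

Eliminate → and ↔ using ¬ and ∨.
  ¬(∃s J(s)) ∨ (∃u D(u)) ∨ (∀z ∀w (J(z) ∧ ¬J(w))) ∨ ¬(∃x C(x,x))
Push ¬ through the quantifiers and connectives to reach negation normal form:
  (∀s ¬J(s)) ∨ (∃u D(u)) ∨ (∀z ∀w (J(z) ∧ ¬J(w))) ∨ (∀x ¬C(x,x))
All bound variables are already distinct, so no renaming is needed.
Extract every quantifier outward, since the variables are now distinct and don't occur free across branches:
  ∀s ∃u ∀z ∀w ∀x (¬J(s) ∨ D(u) ∨ J(z) ∧ ¬J(w) ∨ ¬C(x,x))
The prefix is ∀s ∃u ∀z ∀w ∀x: 4 universal, 1 existential.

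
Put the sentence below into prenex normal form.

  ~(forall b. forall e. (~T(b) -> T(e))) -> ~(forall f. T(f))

First replace A → B with ¬A ∨ B.
  ~~(forall b. forall e. (~~T(b) | T(e))) | ~(forall f. T(f))
Move each ¬ inward, flipping quantifiers it crosses:
  (forall b. forall e. (T(b) | T(e))) | (exists f. ~T(f))
All bound variables are already distinct, so no renaming is needed.
Finally move all quantifiers to the prefix:
  forall b. forall e. exists f. (T(b) | T(e) | ~T(f))

forall b. forall e. exists f. (T(b) | T(e) | ~T(f))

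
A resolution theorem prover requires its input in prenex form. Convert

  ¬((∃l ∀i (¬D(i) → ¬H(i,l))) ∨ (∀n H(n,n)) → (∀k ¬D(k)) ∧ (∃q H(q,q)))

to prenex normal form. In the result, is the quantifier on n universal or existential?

First replace A → B with ¬A ∨ B.
  ¬(¬((∃l ∀i (¬¬D(i) ∨ ¬H(i,l))) ∨ (∀n H(n,n))) ∨ (∀k ¬D(k)) ∧ (∃q H(q,q)))
Move each ¬ inward, flipping quantifiers it crosses:
  ((∃l ∀i (D(i) ∨ ¬H(i,l))) ∨ (∀n H(n,n))) ∧ ((∃k D(k)) ∨ (∀q ¬H(q,q)))
All bound variables are already distinct, so no renaming is needed.
Pull the quantifiers to the front (each side's bound variable is not free in the other side):
  ∃l ∀i ∀n ∃k ∀q ((D(i) ∨ ¬H(i,l) ∨ H(n,n)) ∧ (D(k) ∨ ¬H(q,q)))
The quantifier ∀n sits under an even number of negations (counting the antecedent side of each →), so it remains universal.

universal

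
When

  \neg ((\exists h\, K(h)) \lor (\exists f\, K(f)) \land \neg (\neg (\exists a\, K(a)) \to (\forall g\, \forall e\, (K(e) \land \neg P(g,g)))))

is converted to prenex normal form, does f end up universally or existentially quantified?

Eliminate → and ↔ using ¬ and ∨.
  \neg ((\exists h\, K(h)) \lor (\exists f\, K(f)) \land \neg (\neg \neg (\exists a\, K(a)) \lor (\forall g\, \forall e\, (K(e) \land \neg P(g,g)))))
Push ¬ through the quantifiers and connectives to reach negation normal form:
  (\forall h\, \neg K(h)) \land ((\forall f\, \neg K(f)) \lor (\exists a\, K(a)) \lor (\forall g\, \forall e\, (K(e) \land \neg P(g,g))))
All bound variables are already distinct, so no renaming is needed.
Extract every quantifier outward, since the variables are now distinct and don't occur free across branches:
  \forall h\, \forall f\, \exists a\, \forall g\, \forall e\, (\neg K(h) \land (\neg K(f) \lor K(a) \lor K(e) \land \neg P(g,g)))
The quantifier \exists f sits under an odd number of negations (counting the antecedent side of each →), so it flips to \forall f.

universal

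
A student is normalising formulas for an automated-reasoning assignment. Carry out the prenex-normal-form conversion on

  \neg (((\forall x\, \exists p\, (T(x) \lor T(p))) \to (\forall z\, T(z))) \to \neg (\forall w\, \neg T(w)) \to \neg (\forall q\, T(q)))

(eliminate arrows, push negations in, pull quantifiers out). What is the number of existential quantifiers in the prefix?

Eliminate → and ↔ using ¬ and ∨.
  \neg (\neg (\neg (\forall x\, \exists p\, (T(x) \lor T(p))) \lor (\forall z\, T(z))) \lor \neg \neg (\forall w\, \neg T(w)) \lor \neg (\forall q\, T(q)))
Drive negations inward (¬∀x A ≡ ∃x ¬A, ¬∃x A ≡ ∀x ¬A, De Morgan for ∧/∨):
  ((\exists x\, \forall p\, (\neg T(x) \land \neg T(p))) \lor (\forall z\, T(z))) \land (\exists w\, T(w)) \land (\forall q\, T(q))
All bound variables are already distinct, so no renaming is needed.
Finally move all quantifiers to the prefix:
  \exists x\, \forall p\, \forall z\, \exists w\, \forall q\, ((\neg T(x) \land \neg T(p) \lor T(z)) \land T(w) \land T(q))
The prefix is \exists x \forall p \forall z \exists w \forall q: 3 universal, 2 existential.

2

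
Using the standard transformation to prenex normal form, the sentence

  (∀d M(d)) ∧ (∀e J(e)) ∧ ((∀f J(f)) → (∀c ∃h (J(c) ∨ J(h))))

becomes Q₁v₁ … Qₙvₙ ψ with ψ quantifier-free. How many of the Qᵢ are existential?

2

First replace A → B with ¬A ∨ B.
  (∀d M(d)) ∧ (∀e J(e)) ∧ (¬(∀f J(f)) ∨ (∀c ∃h (J(c) ∨ J(h))))
Move each ¬ inward, flipping quantifiers it crosses:
  (∀d M(d)) ∧ (∀e J(e)) ∧ ((∃f ¬J(f)) ∨ (∀c ∃h (J(c) ∨ J(h))))
Finally move all quantifiers to the prefix:
  ∀d ∀e ∃f ∀c ∃h (M(d) ∧ J(e) ∧ (¬J(f) ∨ J(c) ∨ J(h)))
The prefix is ∀d ∀e ∃f ∀c ∃h: 3 universal, 2 existential.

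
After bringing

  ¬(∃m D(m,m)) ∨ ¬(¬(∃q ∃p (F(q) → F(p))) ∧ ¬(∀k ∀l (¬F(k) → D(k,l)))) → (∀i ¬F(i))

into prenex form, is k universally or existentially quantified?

Rewrite implications/biconditionals: A → B as ¬A ∨ B.
  ¬(¬(∃m D(m,m)) ∨ ¬(¬(∃q ∃p (¬F(q) ∨ F(p))) ∧ ¬(∀k ∀l (¬¬F(k) ∨ D(k,l))))) ∨ (∀i ¬F(i))
Move each ¬ inward, flipping quantifiers it crosses:
  (∃m D(m,m)) ∧ (∀q ∀p (F(q) ∧ ¬F(p))) ∧ (∃k ∃l (¬F(k) ∧ ¬D(k,l))) ∨ (∀i ¬F(i))
Finally move all quantifiers to the prefix:
  ∃m ∀q ∀p ∃k ∃l ∀i (D(m,m) ∧ F(q) ∧ ¬F(p) ∧ ¬F(k) ∧ ¬D(k,l) ∨ ¬F(i))
The quantifier ∀k sits under an odd number of negations (counting the antecedent side of each →), so it flips to ∃k.

existential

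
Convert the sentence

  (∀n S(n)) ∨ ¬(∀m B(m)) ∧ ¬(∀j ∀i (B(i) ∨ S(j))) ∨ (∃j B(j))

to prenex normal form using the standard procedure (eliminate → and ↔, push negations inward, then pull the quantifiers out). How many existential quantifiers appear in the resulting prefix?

Move each ¬ inward, flipping quantifiers it crosses:
  (∀n S(n)) ∨ (∃m ¬B(m)) ∧ (∃j ∃i (¬B(i) ∧ ¬S(j))) ∨ (∃j B(j))
Rename bound variables to avoid capture: j↦x1.
  (∀n S(n)) ∨ (∃m ¬B(m)) ∧ (∃j ∃i (¬B(i) ∧ ¬S(j))) ∨ (∃x1 B(x1))
Finally move all quantifiers to the prefix:
  ∀n ∃m ∃j ∃i ∃x1 (S(n) ∨ ¬B(m) ∧ ¬B(i) ∧ ¬S(j) ∨ B(x1))
The prefix is ∀n ∃m ∃j ∃i ∃x1: 1 universal, 4 existential.

4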